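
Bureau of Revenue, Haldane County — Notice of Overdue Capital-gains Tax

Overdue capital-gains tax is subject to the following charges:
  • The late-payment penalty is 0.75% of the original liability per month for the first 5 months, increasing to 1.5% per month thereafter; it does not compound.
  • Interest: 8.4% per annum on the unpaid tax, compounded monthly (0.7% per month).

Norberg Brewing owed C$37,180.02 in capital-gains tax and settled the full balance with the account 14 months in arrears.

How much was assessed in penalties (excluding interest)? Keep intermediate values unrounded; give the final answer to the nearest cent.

C$6,413.55

Penalty, months 1–5: 5 × 0.75% × C$37,180.02 = C$1,394.25…
Penalty, months 6–14: 9 × 1.5% × C$37,180.02 = C$5,019.30…
Total penalty = C$1,394.25… + C$5,019.30… = C$6,413.55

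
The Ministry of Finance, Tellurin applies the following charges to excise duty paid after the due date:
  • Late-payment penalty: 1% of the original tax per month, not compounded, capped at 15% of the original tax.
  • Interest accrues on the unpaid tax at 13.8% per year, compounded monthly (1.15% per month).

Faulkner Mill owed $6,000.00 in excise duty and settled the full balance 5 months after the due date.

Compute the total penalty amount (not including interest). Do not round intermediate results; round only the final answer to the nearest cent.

Penalty: 5 × 1% × $6,000.00 = $300.00 (below the 15% cap of $900.00)

$300.00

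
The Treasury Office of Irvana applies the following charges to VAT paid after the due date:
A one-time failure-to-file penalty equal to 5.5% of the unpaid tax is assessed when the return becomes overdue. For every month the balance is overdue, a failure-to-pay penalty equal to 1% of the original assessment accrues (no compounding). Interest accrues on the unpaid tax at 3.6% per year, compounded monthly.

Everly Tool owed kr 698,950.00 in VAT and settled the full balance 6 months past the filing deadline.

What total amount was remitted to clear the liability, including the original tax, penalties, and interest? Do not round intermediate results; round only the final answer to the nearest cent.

kr 792,005.09

Failure-to-file penalty: 5.5% × kr 698,950.00 = kr 38,442.25
Failure-to-pay penalty = 1% × kr 698,950.00 × 6 mo = kr 41,937.00
Interest (3.6%/yr ÷ 12 = 0.3%/month): kr 698,950.00 × ((1 + 0.003)^6 − 1) = kr 12,675.8365…
Total = kr 698,950.00 + kr 80,379.2500 + kr 12,675.8365… = kr 792,005.09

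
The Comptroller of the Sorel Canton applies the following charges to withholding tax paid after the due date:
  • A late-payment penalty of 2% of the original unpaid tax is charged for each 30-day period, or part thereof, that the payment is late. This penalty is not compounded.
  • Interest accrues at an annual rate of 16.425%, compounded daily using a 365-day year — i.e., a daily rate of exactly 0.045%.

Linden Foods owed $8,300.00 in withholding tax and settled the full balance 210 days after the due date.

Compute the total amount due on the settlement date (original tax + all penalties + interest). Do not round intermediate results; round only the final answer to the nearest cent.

Penalty periods: ⌈210/30⌉ = 7; penalty = 7 × 2% × $8,300.00 = $1,162.00
Interest: $8,300.00 × ((1 + 0.00045)^210 − 1) = $8,300.00 × 0.09908580… = $822.4121…
Total = $8,300.00 + $1,162.0000 + $822.4121… = $10,284.41

$10,284.41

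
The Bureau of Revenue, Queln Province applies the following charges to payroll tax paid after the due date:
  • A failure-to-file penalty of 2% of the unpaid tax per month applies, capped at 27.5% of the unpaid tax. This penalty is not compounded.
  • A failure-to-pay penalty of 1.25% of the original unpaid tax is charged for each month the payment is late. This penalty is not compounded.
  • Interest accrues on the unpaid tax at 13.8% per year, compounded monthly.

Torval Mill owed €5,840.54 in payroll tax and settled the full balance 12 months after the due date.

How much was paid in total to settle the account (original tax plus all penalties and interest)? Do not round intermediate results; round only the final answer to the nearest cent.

Failure-to-file: 12 × 2% × €5,840.54 = €1,401.73… (under the 27.5% cap)
Failure-to-pay penalty = 1.25% × €5,840.54 × 12 mo = €876.08…
Interest (13.8%/yr ÷ 12 = 1.15%/month): €5,840.54 × ((1 + 0.0115)^12 − 1) = €858.9794…
Total = €5,840.54 + €2,277.8106 + €858.9794… = €8,977.33

€8,977.33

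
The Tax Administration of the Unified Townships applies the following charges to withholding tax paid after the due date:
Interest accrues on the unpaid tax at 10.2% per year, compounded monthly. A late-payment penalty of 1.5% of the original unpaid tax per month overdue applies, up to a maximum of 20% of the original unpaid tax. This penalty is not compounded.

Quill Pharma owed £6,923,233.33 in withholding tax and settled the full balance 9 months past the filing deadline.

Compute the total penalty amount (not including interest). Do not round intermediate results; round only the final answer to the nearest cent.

£934,636.50

Penalty: 9 × 1.5% × £6,923,233.33 = £934,636.50… (below the 20% cap of £1,384,646.67…)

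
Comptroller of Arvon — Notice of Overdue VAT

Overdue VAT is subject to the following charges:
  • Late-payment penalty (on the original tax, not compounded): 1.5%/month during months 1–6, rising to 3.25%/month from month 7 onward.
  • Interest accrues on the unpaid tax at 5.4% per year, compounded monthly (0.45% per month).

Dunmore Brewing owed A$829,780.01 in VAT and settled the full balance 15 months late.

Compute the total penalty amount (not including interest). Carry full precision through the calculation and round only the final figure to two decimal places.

A$317,390.85

Penalty, months 1–6: 6 × 1.5% × A$829,780.01 = A$74,680.20…
Penalty, months 7–15: 9 × 3.25% × A$829,780.01 = A$242,710.65…
Total penalty = A$74,680.20… + A$242,710.65… = A$317,390.85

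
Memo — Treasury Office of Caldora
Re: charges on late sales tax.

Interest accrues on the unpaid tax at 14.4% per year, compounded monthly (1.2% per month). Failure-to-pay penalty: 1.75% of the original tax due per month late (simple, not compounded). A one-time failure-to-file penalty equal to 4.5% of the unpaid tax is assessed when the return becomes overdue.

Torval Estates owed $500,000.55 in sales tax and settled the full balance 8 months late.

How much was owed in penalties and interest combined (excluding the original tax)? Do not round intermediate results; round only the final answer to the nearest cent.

Failure-to-file penalty: 4.5% × $500,000.55 = $22,500.02…
Failure-to-pay penalty: 8 × 1.75% × $500,000.55 = $70,000.08…
Interest: $500,000.55 × ((1 + 0.012)^8 − 1) = $500,000.55 × 0.1001302… = $50,065.1718…
Penalties + interest = $92,500.1018… + $50,065.1718… = $142,565.27

$142,565.27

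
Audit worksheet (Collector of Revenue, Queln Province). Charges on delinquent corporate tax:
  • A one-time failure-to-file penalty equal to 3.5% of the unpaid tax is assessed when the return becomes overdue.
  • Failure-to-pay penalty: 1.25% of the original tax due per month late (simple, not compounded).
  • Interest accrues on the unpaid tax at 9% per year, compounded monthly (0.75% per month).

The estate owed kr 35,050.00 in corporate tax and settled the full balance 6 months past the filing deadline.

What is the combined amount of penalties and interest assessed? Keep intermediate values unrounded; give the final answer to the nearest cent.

Failure-to-file penalty: 3.5% × kr 35,050.00 = kr 1,226.75
Failure-to-pay penalty = 1.25% × kr 35,050.00 × 6 mo = kr 2,628.75
Interest: kr 35,050.00 × ((1 + 0.0075)^6 − 1) = kr 35,050.00 × 0.0458522… = kr 1,607.1208…
Penalties + interest = kr 3,855.5000 + kr 1,607.1208… = kr 5,462.62

kr 5,462.62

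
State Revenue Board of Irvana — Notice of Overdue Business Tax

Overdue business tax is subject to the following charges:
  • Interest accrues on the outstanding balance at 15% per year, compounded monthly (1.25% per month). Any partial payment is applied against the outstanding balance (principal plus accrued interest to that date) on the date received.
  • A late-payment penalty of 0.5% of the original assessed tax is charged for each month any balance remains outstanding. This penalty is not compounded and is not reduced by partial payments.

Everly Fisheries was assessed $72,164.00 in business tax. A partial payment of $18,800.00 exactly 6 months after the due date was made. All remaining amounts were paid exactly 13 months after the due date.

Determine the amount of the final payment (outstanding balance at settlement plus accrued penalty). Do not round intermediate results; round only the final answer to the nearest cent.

Balance at month 6: $72,164.0000 × (1 + 0.0125)^6 = $77,748.2798…
After $18,800.00 payment: $77,748.2798… − $18,800.00 = $58,948.2798…
Balance at month 13: $58,948.2798… × (1 + 0.0125)^7 = $64,303.7588…
Penalty: 13 × 0.5% × $72,164.00 = $4,690.66
Final settlement = outstanding balance + penalty = $64,303.7588… + $4,690.66 = $68,994.42

$68,994.42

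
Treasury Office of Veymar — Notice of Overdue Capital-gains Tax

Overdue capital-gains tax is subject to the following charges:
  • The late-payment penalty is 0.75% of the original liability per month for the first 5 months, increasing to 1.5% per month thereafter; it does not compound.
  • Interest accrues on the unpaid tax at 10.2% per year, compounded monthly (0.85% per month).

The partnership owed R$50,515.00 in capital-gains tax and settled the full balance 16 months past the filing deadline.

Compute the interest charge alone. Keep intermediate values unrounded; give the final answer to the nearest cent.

Interest: R$50,515.00 × ((1 + 0.0085)^16 − 1) = R$50,515.00 × 0.1450236… = R$7,325.8675…

R$7,325.87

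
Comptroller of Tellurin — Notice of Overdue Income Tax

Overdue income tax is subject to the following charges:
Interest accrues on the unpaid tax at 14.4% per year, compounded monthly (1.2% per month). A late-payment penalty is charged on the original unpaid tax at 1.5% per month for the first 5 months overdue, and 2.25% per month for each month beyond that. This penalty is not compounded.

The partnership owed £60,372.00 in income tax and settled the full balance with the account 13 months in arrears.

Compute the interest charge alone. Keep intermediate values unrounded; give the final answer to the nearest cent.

£10,126.88

Interest: £60,372.00 × ((1 + 0.012)^13 − 1) = £60,372.00 × 0.1677414… = £10,126.8814…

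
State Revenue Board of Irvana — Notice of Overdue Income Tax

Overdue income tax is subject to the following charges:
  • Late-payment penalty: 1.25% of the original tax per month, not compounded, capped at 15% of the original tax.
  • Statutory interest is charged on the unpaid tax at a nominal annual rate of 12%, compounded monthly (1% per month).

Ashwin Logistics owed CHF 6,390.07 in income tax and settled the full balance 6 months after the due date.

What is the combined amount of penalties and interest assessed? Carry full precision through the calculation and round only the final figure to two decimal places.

Penalty: 6 × 1.25% × CHF 6,390.07 = CHF 479.26… (below the 15% cap of CHF 958.51…)
Interest: CHF 6,390.07 × ((1 + 0.01)^6 − 1) = CHF 6,390.07 × 0.0615202… = CHF 393.1181…
Penalties + interest = CHF 479.2553… + CHF 393.1181… = CHF 872.37

CHF 872.37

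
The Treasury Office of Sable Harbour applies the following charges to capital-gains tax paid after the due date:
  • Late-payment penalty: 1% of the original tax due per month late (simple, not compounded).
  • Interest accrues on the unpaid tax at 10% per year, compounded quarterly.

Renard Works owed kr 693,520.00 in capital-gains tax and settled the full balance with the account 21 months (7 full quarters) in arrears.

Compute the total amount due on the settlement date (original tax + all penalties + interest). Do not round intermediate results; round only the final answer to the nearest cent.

kr 970,016.54

Late-payment penalty: 21 × 1% × kr 693,520.00 = kr 145,639.20
Interest (10%/yr ÷ 4 = 2.5%/quarter): kr 693,520.00 × ((1 + 0.025)^7 − 1) = kr 130,857.3439…
Total = kr 693,520.00 + kr 145,639.2000 + kr 130,857.3439… = kr 970,016.54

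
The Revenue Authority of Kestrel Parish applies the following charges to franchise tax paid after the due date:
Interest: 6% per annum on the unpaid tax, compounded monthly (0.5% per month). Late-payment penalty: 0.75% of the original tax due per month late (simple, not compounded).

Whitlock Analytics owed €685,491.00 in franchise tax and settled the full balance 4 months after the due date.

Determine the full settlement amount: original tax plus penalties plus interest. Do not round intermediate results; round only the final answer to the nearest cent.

€719,868.72

Late-payment penalty = 0.75% × €685,491.00 × 4 mo = €20,564.73
Interest: €685,491.00 × ((1 + 0.005)^4 − 1) = €685,491.00 × 0.0201505… = €13,812.9868…
Total = €685,491.00 + €20,564.7300 + €13,812.9868… = €719,868.72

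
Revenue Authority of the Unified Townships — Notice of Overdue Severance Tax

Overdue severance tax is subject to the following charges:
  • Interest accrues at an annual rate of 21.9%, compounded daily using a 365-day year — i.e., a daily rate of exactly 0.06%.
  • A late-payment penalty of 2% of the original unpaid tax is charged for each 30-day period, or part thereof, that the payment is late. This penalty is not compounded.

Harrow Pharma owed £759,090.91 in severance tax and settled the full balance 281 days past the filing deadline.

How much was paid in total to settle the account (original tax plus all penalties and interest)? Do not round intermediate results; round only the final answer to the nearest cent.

£1,050,268.12

Penalty periods: ⌈281/30⌉ = 10; penalty = 10 × 2% × £759,090.91 = £151,818.18…
Interest: £759,090.91 × ((1 + 0.0006)^281 − 1) = £759,090.91 × 0.18358674… = £139,359.0272…
Total = £759,090.91 + £151,818.1820 + £139,359.0272… = £1,050,268.12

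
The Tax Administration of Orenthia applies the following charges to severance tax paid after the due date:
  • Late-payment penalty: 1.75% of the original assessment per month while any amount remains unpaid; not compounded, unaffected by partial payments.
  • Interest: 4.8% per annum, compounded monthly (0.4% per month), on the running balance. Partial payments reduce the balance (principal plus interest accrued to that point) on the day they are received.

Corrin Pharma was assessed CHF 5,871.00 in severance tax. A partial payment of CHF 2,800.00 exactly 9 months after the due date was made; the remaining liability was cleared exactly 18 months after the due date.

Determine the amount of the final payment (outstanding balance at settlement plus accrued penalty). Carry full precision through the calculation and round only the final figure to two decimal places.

Balance at month 9: CHF 5,871.0000 × (1 + 0.004)^9 = CHF 6,085.7694…
After CHF 2,800.00 payment: CHF 6,085.7694… − CHF 2,800.00 = CHF 3,285.7694…
Balance at month 18: CHF 3,285.7694… × (1 + 0.004)^9 = CHF 3,405.9675…
Penalty: 18 × 1.75% × CHF 5,871.00 = CHF 1,849.37…
Final settlement = outstanding balance + penalty = CHF 3,405.9675… + CHF 1,849.37… = CHF 5,255.33

CHF 5,255.33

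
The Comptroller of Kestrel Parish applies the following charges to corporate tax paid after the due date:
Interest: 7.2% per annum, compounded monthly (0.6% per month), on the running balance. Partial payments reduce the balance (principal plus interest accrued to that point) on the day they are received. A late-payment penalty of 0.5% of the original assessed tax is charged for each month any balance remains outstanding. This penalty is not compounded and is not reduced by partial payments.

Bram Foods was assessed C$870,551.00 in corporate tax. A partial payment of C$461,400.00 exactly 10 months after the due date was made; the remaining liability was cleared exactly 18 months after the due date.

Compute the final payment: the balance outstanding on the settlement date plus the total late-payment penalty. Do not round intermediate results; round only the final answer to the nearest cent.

C$563,854.13

Balance at month 10: C$870,551.0000 × (1 + 0.006)^10 = C$924,217.1559…
After C$461,400.00 payment: C$924,217.1559… − C$461,400.00 = C$462,817.1559…
Balance at month 18: C$462,817.1559… × (1 + 0.006)^8 = C$485,504.5395…
Penalty: 18 × 0.5% × C$870,551.00 = C$78,349.59
Final settlement = outstanding balance + penalty = C$485,504.5395… + C$78,349.59 = C$563,854.13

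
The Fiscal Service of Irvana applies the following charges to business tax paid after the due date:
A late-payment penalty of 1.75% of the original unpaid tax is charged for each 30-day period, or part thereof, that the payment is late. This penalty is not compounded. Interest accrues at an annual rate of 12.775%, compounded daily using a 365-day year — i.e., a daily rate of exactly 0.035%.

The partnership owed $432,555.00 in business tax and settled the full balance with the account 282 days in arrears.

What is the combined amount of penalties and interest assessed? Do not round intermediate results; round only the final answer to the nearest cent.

$120,560.03

Penalty periods: ⌈282/30⌉ = 10; penalty = 10 × 1.75% × $432,555.00 = $75,697.13…
Interest: $432,555.00 × ((1 + 0.00035)^282 − 1) = $432,555.00 × 0.10371607… = $44,862.9045…
Penalties + interest = $75,697.1250 + $44,862.9045… = $120,560.03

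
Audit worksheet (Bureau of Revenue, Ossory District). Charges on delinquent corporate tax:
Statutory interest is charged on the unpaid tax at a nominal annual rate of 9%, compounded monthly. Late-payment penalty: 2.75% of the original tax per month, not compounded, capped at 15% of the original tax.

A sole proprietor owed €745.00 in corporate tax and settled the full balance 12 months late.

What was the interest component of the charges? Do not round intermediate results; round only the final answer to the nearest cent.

€69.89

Interest (9%/yr ÷ 12 = 0.75%/month): €745.00 × ((1 + 0.0075)^12 − 1) = €69.8861…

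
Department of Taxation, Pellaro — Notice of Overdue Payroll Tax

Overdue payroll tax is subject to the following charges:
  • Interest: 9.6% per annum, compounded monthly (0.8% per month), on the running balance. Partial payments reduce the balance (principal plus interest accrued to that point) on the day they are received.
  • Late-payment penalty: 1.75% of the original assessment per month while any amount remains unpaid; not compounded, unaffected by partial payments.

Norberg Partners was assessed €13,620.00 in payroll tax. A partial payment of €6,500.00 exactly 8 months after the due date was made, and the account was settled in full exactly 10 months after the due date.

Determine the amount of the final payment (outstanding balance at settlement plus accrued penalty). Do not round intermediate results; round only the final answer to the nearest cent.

€10,528.76

Balance at month 8: €13,620.0000 × (1 + 0.008)^8 = €14,516.4815…
After €6,500.00 payment: €14,516.4815… − €6,500.00 = €8,016.4815…
Balance at month 10: €8,016.4815… × (1 + 0.008)^2 = €8,145.2582…
Penalty: 10 × 1.75% × €13,620.00 = €2,383.50
Final settlement = outstanding balance + penalty = €8,145.2582… + €2,383.50 = €10,528.76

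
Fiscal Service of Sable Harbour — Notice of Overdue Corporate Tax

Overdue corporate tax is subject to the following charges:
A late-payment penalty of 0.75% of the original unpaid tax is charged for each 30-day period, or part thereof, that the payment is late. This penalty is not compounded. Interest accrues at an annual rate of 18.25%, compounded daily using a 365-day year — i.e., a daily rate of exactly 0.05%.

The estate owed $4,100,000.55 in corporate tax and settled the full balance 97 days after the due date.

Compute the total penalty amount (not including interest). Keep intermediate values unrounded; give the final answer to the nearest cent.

Penalty periods: ⌈97/30⌉ = 4; penalty = 4 × 0.75% × $4,100,000.55 = $123,000.02…

$123,000.02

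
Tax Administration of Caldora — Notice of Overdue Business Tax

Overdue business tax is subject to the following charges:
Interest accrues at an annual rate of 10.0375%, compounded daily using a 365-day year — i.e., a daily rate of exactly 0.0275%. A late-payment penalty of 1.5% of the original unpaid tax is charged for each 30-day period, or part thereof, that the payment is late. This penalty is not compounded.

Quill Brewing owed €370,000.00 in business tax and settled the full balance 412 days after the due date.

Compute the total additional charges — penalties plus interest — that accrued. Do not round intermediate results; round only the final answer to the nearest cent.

€122,081.66

Penalty periods: ⌈412/30⌉ = 14; penalty = 14 × 1.5% × €370,000.00 = €77,700.00
Interest: €370,000.00 × ((1 + 0.000275)^412 − 1) = €370,000.00 × 0.11995043… = €44,381.6586…
Penalties + interest = €77,700.0000 + €44,381.6586… = €122,081.66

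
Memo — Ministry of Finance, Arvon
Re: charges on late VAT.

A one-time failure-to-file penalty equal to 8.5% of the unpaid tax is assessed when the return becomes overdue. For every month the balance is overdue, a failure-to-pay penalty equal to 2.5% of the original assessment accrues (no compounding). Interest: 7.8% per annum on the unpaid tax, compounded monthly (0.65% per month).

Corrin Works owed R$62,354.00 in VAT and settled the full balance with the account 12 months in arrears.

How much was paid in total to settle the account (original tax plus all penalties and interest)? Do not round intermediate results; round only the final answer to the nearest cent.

Failure-to-file penalty: 8.5% × R$62,354.00 = R$5,300.09
Failure-to-pay penalty: 12 × 2.5% × R$62,354.00 = R$18,706.20
Interest: R$62,354.00 × ((1 + 0.0065)^12 − 1) = R$62,354.00 × 0.0808498… = R$5,041.3091…
Total = R$62,354.00 + R$24,006.2900 + R$5,041.3091… = R$91,401.60

R$91,401.60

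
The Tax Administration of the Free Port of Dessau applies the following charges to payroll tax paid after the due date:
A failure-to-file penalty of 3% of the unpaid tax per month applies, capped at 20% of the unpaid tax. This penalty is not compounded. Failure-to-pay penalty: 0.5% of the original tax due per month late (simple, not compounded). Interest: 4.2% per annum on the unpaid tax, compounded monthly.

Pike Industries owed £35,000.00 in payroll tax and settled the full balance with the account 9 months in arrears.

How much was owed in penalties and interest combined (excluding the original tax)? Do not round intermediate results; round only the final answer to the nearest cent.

£9,693.06

Failure-to-file: 9 × 3% × £35,000.00 = £9,450.00, capped at 20% × £35,000.00 = £7,000.00
Failure-to-pay penalty: 9 × 0.5% × £35,000.00 = £1,575.00
Interest (4.2%/yr ÷ 12 = 0.35%/month): £35,000.00 × ((1 + 0.0035)^9 − 1) = £1,118.0617…
Penalties + interest = £8,575.0000 + £1,118.0617… = £9,693.06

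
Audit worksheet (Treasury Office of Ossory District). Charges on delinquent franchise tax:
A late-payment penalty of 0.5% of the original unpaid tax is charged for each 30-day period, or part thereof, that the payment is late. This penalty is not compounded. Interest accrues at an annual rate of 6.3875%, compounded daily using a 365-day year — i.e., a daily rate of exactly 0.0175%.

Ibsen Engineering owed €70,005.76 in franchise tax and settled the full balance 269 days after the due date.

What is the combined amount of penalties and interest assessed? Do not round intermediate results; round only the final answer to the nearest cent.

Penalty periods: ⌈269/30⌉ = 9; penalty = 9 × 0.5% × €70,005.76 = €3,150.26…
Interest: €70,005.76 × ((1 + 0.000175)^269 − 1) = €70,005.76 × 0.04819630… = €3,374.0189…
Penalties + interest = €3,150.2592 + €3,374.0189… = €6,524.28

€6,524.28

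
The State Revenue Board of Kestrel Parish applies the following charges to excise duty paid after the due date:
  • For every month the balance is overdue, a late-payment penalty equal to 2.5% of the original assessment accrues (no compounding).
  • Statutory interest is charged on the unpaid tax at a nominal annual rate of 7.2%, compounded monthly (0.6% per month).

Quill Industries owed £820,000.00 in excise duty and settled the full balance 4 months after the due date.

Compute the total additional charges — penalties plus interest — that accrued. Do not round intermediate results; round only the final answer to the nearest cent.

Late-payment penalty = 2.5% × £820,000.00 × 4 mo = £82,000.00
Interest: £820,000.00 × ((1 + 0.006)^4 − 1) = £820,000.00 × 0.0242169… = £19,857.8295…
Penalties + interest = £82,000.0000 + £19,857.8295… = £101,857.83

£101,857.83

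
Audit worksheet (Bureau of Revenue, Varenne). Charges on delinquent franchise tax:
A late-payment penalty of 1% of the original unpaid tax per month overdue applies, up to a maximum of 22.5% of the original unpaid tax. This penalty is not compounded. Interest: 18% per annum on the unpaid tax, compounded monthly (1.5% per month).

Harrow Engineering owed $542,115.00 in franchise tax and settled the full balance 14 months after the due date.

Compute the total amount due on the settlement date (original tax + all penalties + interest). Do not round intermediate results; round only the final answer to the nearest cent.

$743,649.36

Penalty: 14 × 1% × $542,115.00 = $75,896.10 (below the 22.5% cap of $121,975.88…)
Interest: $542,115.00 × ((1 + 0.015)^14 − 1) = $542,115.00 × 0.2317557… = $125,638.2579…
Total = $542,115.00 + $75,896.1000 + $125,638.2579… = $743,649.36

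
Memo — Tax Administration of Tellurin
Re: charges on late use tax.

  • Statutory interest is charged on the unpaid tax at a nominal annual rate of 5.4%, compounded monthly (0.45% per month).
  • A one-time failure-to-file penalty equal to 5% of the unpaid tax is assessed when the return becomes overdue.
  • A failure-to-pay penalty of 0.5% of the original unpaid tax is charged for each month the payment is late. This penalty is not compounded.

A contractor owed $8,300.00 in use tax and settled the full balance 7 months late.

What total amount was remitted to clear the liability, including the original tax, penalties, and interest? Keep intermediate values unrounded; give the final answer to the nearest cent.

$9,270.51

Failure-to-file penalty: 5% × $8,300.00 = $415.00
Failure-to-pay penalty: 7 × 0.5% × $8,300.00 = $290.50
Interest: $8,300.00 × ((1 + 0.0045)^7 − 1) = $8,300.00 × 0.0319285… = $265.0062…
Total = $8,300.00 + $705.5000 + $265.0062… = $9,270.51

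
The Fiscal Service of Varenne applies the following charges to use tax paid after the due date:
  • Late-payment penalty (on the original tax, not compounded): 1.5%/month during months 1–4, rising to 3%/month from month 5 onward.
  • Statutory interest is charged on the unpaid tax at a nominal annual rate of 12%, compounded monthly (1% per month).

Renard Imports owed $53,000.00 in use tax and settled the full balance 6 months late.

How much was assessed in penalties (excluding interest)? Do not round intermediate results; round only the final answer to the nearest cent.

Penalty, months 1–4: 4 × 1.5% × $53,000.00 = $3,180.00
Penalty, months 5–6: 2 × 3% × $53,000.00 = $3,180.00
Total penalty = $3,180.00 + $3,180.00 = $6,360.00

$6,360.00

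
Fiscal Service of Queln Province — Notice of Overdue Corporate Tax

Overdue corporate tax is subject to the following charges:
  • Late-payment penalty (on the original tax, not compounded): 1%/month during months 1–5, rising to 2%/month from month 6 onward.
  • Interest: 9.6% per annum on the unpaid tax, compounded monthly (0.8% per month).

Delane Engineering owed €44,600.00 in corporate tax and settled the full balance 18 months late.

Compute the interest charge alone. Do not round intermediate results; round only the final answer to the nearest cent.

Interest: €44,600.00 × ((1 + 0.008)^18 − 1) = €44,600.00 × 0.1542226… = €6,878.3285…

€6,878.33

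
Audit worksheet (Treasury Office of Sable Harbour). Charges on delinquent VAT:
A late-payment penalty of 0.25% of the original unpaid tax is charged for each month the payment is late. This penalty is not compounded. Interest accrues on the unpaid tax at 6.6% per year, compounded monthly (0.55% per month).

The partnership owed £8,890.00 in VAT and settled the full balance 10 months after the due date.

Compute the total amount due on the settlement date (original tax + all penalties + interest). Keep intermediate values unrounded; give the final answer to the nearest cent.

Late-payment penalty = 0.25% × £8,890.00 × 10 mo = £222.25
Interest: £8,890.00 × ((1 + 0.0055)^10 − 1) = £8,890.00 × 0.0563814… = £501.2307…
Total = £8,890.00 + £222.2500 + £501.2307… = £9,613.48

£9,613.48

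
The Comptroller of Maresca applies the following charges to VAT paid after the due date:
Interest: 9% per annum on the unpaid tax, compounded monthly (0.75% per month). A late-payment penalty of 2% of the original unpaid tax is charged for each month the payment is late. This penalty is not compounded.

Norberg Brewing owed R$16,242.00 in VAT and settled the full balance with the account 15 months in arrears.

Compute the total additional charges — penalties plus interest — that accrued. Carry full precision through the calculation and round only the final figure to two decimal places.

R$6,798.94

Late-payment penalty: 15 × 2% × R$16,242.00 = R$4,872.60
Interest: R$16,242.00 × ((1 + 0.0075)^15 − 1) = R$16,242.00 × 0.1186026… = R$1,926.3433…
Penalties + interest = R$4,872.6000 + R$1,926.3433… = R$6,798.94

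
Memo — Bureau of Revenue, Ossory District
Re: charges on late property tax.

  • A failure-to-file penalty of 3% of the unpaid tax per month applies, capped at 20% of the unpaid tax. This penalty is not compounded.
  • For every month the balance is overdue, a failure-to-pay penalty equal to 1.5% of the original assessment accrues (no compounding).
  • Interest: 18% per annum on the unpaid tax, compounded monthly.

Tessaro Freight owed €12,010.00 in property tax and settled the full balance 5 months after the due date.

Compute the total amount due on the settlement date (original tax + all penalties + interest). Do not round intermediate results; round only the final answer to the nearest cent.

Failure-to-file: 5 × 3% × €12,010.00 = €1,801.50 (under the 20% cap)
Failure-to-pay penalty = 1.5% × €12,010.00 × 5 mo = €900.75
Interest (18%/yr ÷ 12 = 1.5%/month): €12,010.00 × ((1 + 0.015)^5 − 1) = €928.1809…
Total = €12,010.00 + €2,702.2500 + €928.1809… = €15,640.43

€15,640.43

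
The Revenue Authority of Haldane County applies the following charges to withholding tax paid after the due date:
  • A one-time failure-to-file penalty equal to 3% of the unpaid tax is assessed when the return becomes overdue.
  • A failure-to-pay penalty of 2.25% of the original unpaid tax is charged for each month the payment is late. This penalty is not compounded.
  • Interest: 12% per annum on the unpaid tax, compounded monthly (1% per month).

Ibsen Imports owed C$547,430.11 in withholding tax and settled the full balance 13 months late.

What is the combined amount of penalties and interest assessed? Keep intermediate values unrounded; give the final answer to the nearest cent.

C$252,142.63

Failure-to-file penalty: 3% × C$547,430.11 = C$16,422.90…
Failure-to-pay penalty: 13 × 2.25% × C$547,430.11 = C$160,123.31…
Interest: C$547,430.11 × ((1 + 0.01)^13 − 1) = C$547,430.11 × 0.1380933… = C$75,596.4197…
Penalties + interest = C$176,546.2105… + C$75,596.4197… = C$252,142.63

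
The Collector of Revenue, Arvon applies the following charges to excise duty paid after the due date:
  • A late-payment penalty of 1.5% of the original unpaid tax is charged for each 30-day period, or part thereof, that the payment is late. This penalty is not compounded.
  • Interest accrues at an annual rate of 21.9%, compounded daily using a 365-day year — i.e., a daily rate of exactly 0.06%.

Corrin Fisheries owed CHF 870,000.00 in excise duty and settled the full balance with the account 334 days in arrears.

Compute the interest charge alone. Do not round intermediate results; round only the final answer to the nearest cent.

Interest: CHF 870,000.00 × ((1 + 0.0006)^334 − 1) = CHF 870,000.00 × 0.22181799… = CHF 192,981.6500…

CHF 192,981.65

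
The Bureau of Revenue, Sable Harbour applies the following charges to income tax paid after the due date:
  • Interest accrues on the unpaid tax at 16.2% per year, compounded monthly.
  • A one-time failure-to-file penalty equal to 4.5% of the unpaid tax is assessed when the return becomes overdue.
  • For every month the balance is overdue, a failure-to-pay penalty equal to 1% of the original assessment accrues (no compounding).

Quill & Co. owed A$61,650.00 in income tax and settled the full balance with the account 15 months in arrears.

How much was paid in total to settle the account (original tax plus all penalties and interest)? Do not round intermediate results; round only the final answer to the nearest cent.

Failure-to-file penalty: 4.5% × A$61,650.00 = A$2,774.25
Failure-to-pay penalty: 15 × 1% × A$61,650.00 = A$9,247.50
Interest (16.2%/yr ÷ 12 = 1.35%/month): A$61,650.00 × ((1 + 0.0135)^15 − 1) = A$13,735.7702…
Total = A$61,650.00 + A$12,021.7500 + A$13,735.7702… = A$87,407.52

A$87,407.52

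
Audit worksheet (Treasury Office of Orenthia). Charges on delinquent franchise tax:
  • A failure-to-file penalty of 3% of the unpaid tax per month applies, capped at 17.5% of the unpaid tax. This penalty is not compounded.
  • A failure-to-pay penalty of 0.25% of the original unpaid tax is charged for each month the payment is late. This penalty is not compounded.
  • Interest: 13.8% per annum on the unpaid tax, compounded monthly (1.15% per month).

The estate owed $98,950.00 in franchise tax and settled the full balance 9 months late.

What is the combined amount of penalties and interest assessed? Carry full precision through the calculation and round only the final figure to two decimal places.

$30,267.91

Failure-to-file: 9 × 3% × $98,950.00 = $26,716.50, capped at 17.5% × $98,950.00 = $17,316.25
Failure-to-pay penalty = 0.25% × $98,950.00 × 9 mo = $2,226.38…
Interest: $98,950.00 × ((1 + 0.0115)^9 − 1) = $98,950.00 × 0.1083910… = $10,725.2877…
Penalties + interest = $19,542.6250 + $10,725.2877… = $30,267.91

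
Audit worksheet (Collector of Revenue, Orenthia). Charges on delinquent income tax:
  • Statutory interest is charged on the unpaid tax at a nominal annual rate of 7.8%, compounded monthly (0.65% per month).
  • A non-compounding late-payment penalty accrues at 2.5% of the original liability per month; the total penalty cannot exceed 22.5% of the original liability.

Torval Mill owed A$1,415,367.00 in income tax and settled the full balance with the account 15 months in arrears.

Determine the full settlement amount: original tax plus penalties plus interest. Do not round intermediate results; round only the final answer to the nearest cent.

Penalty (uncapped): 15 × 2.5% × A$1,415,367.00 = A$530,762.63…; cap = 22.5% × A$1,415,367.00 = A$318,457.58… → penalty = A$318,457.58…
Interest: A$1,415,367.00 × ((1 + 0.0065)^15 − 1) = A$1,415,367.00 × 0.1020637… = A$144,457.5592…
Total = A$1,415,367.00 + A$318,457.5750 + A$144,457.5592… = A$1,878,282.13

A$1,878,282.13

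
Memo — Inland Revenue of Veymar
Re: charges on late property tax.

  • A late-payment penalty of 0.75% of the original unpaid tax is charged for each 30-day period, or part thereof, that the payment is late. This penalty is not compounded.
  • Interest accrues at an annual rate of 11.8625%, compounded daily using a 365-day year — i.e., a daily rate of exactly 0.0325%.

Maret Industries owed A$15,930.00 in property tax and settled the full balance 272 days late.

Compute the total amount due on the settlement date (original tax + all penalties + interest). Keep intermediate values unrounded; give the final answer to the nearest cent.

A$18,596.83

Penalty periods: ⌈272/30⌉ = 10; penalty = 10 × 0.75% × A$15,930.00 = A$1,194.75
Interest: A$15,930.00 × ((1 + 0.000325)^272 − 1) = A$15,930.00 × 0.09240932… = A$1,472.0804…
Total = A$15,930.00 + A$1,194.7500 + A$1,472.0804… = A$18,596.83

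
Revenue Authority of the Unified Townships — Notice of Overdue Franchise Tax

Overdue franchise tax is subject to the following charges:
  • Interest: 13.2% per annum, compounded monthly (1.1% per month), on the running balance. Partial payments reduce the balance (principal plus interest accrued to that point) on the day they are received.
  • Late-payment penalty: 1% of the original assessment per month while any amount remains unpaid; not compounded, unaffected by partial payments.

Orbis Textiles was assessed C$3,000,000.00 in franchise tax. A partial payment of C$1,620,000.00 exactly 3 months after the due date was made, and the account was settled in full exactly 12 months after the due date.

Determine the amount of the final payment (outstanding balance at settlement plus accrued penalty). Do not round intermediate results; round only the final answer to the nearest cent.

Balance at month 3: C$3,000,000.0000 × (1 + 0.011)^3 = C$3,100,092.9930
After C$1,620,000.00 payment: C$3,100,092.9930 − C$1,620,000.00 = C$1,480,092.9930
Balance at month 12: C$1,480,092.9930 × (1 + 0.011)^9 = C$1,633,237.7254…
Penalty: 12 × 1% × C$3,000,000.00 = C$360,000.00
Final settlement = outstanding balance + penalty = C$1,633,237.7254… + C$360,000.00 = C$1,993,237.73

C$1,993,237.73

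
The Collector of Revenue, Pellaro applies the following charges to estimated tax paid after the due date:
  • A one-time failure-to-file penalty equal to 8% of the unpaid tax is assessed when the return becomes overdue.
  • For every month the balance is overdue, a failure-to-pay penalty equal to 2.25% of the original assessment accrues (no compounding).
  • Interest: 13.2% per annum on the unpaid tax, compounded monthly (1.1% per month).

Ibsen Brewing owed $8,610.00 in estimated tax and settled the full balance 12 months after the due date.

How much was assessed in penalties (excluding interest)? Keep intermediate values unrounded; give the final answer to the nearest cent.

$3,013.50

Failure-to-file penalty: 8% × $8,610.00 = $688.80
Failure-to-pay penalty: 12 × 2.25% × $8,610.00 = $2,324.70
Total penalty = $688.80 + $2,324.70 = $3,013.50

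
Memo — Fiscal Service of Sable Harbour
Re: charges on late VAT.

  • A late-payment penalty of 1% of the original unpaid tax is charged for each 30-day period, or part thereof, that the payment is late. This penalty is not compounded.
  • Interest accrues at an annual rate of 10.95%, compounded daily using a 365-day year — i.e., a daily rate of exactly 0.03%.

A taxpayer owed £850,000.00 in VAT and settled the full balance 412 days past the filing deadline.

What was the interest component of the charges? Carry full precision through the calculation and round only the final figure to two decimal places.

£111,810.85

Interest: £850,000.00 × ((1 + 0.0003)^412 − 1) = £850,000.00 × 0.13154218… = £111,810.8533…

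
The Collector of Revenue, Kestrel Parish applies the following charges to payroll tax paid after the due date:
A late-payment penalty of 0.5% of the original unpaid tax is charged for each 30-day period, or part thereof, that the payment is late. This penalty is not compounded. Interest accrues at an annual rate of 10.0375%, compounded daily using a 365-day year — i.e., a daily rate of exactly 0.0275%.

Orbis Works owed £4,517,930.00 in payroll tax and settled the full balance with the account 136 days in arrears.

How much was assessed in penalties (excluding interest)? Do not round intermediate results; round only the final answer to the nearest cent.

£112,948.25

Penalty periods: ⌈136/30⌉ = 5; penalty = 5 × 0.5% × £4,517,930.00 = £112,948.25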